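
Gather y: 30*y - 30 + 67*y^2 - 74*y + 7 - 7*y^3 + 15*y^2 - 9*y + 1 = -7*y^3 + 82*y^2 - 53*y - 22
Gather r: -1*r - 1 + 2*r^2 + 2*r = 2*r^2 + r - 1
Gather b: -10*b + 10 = 10 - 10*b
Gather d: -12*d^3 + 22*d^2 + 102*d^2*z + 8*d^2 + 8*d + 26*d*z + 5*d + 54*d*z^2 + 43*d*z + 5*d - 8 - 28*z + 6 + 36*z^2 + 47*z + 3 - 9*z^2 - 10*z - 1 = -12*d^3 + d^2*(102*z + 30) + d*(54*z^2 + 69*z + 18) + 27*z^2 + 9*z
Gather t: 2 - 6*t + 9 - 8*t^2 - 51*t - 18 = -8*t^2 - 57*t - 7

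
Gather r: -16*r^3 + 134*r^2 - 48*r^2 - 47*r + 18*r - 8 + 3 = -16*r^3 + 86*r^2 - 29*r - 5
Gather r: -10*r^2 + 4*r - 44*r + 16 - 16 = -10*r^2 - 40*r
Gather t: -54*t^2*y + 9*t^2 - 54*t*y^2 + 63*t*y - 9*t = t^2*(9 - 54*y) + t*(-54*y^2 + 63*y - 9)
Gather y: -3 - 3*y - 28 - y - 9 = -4*y - 40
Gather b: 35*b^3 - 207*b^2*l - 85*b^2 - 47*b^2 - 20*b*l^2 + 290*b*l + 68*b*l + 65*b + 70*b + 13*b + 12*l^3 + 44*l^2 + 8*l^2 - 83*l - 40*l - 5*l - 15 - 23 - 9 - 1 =35*b^3 + b^2*(-207*l - 132) + b*(-20*l^2 + 358*l + 148) + 12*l^3 + 52*l^2 - 128*l - 48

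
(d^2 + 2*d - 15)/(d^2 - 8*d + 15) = (d + 5)/(d - 5)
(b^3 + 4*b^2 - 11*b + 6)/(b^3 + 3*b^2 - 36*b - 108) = (b^2 - 2*b + 1)/(b^2 - 3*b - 18)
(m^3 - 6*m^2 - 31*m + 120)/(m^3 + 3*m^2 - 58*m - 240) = (m - 3)/(m + 6)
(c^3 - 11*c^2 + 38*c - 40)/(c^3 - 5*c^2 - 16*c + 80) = (c - 2)/(c + 4)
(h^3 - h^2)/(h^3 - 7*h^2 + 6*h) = h/(h - 6)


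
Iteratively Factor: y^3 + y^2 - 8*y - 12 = (y + 2)*(y^2 - y - 6) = (y + 2)^2*(y - 3)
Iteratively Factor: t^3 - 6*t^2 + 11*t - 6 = (t - 2)*(t^2 - 4*t + 3) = (t - 2)*(t - 1)*(t - 3)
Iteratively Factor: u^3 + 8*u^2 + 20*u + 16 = (u + 2)*(u^2 + 6*u + 8) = (u + 2)*(u + 4)*(u + 2)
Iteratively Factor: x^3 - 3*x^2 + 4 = (x - 2)*(x^2 - x - 2) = (x - 2)*(x + 1)*(x - 2)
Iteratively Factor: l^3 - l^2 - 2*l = (l - 2)*(l^2 + l) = (l - 2)*(l + 1)*(l)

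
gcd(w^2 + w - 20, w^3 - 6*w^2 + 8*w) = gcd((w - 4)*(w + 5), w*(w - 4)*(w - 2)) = w - 4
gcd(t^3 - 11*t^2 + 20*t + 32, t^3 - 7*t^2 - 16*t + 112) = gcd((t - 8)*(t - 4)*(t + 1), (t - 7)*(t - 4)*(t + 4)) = t - 4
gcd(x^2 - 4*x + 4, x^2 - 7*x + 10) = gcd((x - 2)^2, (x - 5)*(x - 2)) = x - 2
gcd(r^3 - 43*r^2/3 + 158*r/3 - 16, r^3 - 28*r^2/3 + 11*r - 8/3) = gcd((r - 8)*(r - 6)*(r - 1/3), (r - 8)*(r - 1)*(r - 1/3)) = r^2 - 25*r/3 + 8/3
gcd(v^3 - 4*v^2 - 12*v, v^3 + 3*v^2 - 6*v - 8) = 1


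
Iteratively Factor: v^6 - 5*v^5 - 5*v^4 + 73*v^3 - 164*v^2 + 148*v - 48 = (v - 2)*(v^5 - 3*v^4 - 11*v^3 + 51*v^2 - 62*v + 24) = (v - 2)*(v - 1)*(v^4 - 2*v^3 - 13*v^2 + 38*v - 24) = (v - 2)^2*(v - 1)*(v^3 - 13*v + 12) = (v - 2)^2*(v - 1)*(v + 4)*(v^2 - 4*v + 3) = (v - 3)*(v - 2)^2*(v - 1)*(v + 4)*(v - 1)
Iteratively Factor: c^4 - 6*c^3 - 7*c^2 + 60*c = (c - 4)*(c^3 - 2*c^2 - 15*c) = (c - 4)*(c + 3)*(c^2 - 5*c) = (c - 5)*(c - 4)*(c + 3)*(c)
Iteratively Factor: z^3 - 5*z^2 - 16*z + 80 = (z + 4)*(z^2 - 9*z + 20) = (z - 5)*(z + 4)*(z - 4)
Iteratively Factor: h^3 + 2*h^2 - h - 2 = (h - 1)*(h^2 + 3*h + 2) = (h - 1)*(h + 1)*(h + 2)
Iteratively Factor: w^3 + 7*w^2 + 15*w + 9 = (w + 3)*(w^2 + 4*w + 3) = (w + 3)^2*(w + 1)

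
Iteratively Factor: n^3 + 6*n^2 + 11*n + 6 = (n + 3)*(n^2 + 3*n + 2) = (n + 2)*(n + 3)*(n + 1)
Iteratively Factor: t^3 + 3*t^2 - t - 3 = (t - 1)*(t^2 + 4*t + 3) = (t - 1)*(t + 1)*(t + 3)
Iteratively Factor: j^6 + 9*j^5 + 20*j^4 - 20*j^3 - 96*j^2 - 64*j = (j + 2)*(j^5 + 7*j^4 + 6*j^3 - 32*j^2 - 32*j) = (j + 2)*(j + 4)*(j^4 + 3*j^3 - 6*j^2 - 8*j) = (j - 2)*(j + 2)*(j + 4)*(j^3 + 5*j^2 + 4*j) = j*(j - 2)*(j + 2)*(j + 4)*(j^2 + 5*j + 4) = j*(j - 2)*(j + 1)*(j + 2)*(j + 4)*(j + 4)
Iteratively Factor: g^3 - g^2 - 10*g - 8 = (g + 1)*(g^2 - 2*g - 8) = (g - 4)*(g + 1)*(g + 2)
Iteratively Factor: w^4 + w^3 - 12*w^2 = (w + 4)*(w^3 - 3*w^2) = (w - 3)*(w + 4)*(w^2) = w*(w - 3)*(w + 4)*(w)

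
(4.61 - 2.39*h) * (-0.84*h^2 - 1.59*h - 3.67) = 2.0076*h^3 - 0.0722999999999998*h^2 + 1.4414*h - 16.9187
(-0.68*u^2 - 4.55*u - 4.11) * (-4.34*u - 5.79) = 2.9512*u^3 + 23.6842*u^2 + 44.1819*u + 23.7969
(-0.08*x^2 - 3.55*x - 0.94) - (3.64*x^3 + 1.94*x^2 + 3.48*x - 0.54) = -3.64*x^3 - 2.02*x^2 - 7.03*x - 0.4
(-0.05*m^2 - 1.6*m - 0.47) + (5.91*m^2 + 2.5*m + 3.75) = 5.86*m^2 + 0.9*m + 3.28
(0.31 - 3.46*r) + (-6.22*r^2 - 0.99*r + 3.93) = -6.22*r^2 - 4.45*r + 4.24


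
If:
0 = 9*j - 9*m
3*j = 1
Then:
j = 1/3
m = 1/3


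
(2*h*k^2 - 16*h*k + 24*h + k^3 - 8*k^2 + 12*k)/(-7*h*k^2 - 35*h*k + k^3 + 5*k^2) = (-2*h*k^2 + 16*h*k - 24*h - k^3 + 8*k^2 - 12*k)/(k*(7*h*k + 35*h - k^2 - 5*k))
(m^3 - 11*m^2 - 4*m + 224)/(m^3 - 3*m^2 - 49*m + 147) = (m^2 - 4*m - 32)/(m^2 + 4*m - 21)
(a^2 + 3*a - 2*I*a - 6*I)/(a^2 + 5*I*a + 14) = (a + 3)/(a + 7*I)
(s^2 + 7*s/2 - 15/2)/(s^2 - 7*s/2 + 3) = (s + 5)/(s - 2)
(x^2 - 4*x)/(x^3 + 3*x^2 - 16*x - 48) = x/(x^2 + 7*x + 12)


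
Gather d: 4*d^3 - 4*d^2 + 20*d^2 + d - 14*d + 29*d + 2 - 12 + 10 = 4*d^3 + 16*d^2 + 16*d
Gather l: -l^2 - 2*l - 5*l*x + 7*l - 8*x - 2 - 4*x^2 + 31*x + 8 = -l^2 + l*(5 - 5*x) - 4*x^2 + 23*x + 6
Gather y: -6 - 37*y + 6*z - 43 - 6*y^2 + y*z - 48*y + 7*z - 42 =-6*y^2 + y*(z - 85) + 13*z - 91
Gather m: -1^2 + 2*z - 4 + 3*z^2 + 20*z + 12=3*z^2 + 22*z + 7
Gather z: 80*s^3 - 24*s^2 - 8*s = 80*s^3 - 24*s^2 - 8*s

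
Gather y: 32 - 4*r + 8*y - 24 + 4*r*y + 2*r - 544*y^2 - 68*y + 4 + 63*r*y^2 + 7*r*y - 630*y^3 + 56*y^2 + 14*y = -2*r - 630*y^3 + y^2*(63*r - 488) + y*(11*r - 46) + 12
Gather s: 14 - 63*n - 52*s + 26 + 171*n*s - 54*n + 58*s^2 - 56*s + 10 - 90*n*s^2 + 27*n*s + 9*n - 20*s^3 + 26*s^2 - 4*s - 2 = -108*n - 20*s^3 + s^2*(84 - 90*n) + s*(198*n - 112) + 48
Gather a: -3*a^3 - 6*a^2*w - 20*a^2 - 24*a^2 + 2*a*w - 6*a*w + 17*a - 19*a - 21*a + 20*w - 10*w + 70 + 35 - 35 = -3*a^3 + a^2*(-6*w - 44) + a*(-4*w - 23) + 10*w + 70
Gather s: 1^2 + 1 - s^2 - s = -s^2 - s + 2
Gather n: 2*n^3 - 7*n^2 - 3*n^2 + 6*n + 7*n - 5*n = 2*n^3 - 10*n^2 + 8*n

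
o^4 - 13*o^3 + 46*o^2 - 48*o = o*(o - 8)*(o - 3)*(o - 2)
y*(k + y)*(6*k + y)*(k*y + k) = 6*k^3*y^2 + 6*k^3*y + 7*k^2*y^3 + 7*k^2*y^2 + k*y^4 + k*y^3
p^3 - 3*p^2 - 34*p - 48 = (p - 8)*(p + 2)*(p + 3)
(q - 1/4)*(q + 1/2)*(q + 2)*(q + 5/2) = q^4 + 19*q^3/4 + 6*q^2 + 11*q/16 - 5/8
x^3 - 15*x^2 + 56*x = x*(x - 8)*(x - 7)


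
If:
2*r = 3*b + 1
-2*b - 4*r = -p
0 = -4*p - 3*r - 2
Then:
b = -23/73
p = -38/73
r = 2/73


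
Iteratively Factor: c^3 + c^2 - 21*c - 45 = (c + 3)*(c^2 - 2*c - 15) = (c + 3)^2*(c - 5)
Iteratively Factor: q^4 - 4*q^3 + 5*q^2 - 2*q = (q - 1)*(q^3 - 3*q^2 + 2*q) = (q - 1)^2*(q^2 - 2*q) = q*(q - 1)^2*(q - 2)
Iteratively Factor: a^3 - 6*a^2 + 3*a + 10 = (a - 2)*(a^2 - 4*a - 5) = (a - 2)*(a + 1)*(a - 5)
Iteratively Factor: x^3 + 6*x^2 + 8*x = (x)*(x^2 + 6*x + 8) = x*(x + 2)*(x + 4)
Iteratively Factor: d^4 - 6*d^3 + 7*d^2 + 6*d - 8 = (d - 4)*(d^3 - 2*d^2 - d + 2) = (d - 4)*(d + 1)*(d^2 - 3*d + 2) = (d - 4)*(d - 2)*(d + 1)*(d - 1)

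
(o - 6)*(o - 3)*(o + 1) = o^3 - 8*o^2 + 9*o + 18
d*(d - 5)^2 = d^3 - 10*d^2 + 25*d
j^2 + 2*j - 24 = (j - 4)*(j + 6)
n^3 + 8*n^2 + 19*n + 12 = (n + 1)*(n + 3)*(n + 4)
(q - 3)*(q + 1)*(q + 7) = q^3 + 5*q^2 - 17*q - 21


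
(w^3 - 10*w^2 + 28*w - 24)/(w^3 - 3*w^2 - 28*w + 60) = (w - 2)/(w + 5)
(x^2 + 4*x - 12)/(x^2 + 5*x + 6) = (x^2 + 4*x - 12)/(x^2 + 5*x + 6)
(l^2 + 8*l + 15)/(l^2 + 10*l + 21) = (l + 5)/(l + 7)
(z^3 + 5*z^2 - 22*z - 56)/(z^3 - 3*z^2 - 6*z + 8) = (z + 7)/(z - 1)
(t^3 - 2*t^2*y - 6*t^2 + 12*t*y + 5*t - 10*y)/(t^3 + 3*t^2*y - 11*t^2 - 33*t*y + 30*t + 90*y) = (t^2 - 2*t*y - t + 2*y)/(t^2 + 3*t*y - 6*t - 18*y)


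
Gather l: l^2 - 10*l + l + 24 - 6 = l^2 - 9*l + 18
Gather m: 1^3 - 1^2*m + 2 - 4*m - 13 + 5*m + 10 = 0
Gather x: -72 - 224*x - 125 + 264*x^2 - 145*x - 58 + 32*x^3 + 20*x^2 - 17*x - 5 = 32*x^3 + 284*x^2 - 386*x - 260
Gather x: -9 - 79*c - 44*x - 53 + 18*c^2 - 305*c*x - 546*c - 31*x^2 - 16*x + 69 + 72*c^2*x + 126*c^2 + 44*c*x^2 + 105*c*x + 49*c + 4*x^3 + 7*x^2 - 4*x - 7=144*c^2 - 576*c + 4*x^3 + x^2*(44*c - 24) + x*(72*c^2 - 200*c - 64)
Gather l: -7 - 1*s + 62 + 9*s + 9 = 8*s + 64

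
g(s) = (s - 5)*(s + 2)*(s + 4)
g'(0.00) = -22.00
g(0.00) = -40.00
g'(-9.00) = 203.00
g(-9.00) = -490.00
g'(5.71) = 87.23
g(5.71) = 53.15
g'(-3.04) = -0.36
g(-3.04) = 8.03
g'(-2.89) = -2.72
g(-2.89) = 7.79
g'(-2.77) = -4.52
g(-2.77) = 7.36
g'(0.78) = -18.61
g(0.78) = -56.08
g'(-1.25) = -19.81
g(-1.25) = -12.89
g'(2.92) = 9.42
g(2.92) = -70.82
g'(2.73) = 5.82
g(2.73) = -72.26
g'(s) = (s - 5)*(s + 2) + (s - 5)*(s + 4) + (s + 2)*(s + 4) = 3*s^2 + 2*s - 22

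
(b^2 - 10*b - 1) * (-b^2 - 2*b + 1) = -b^4 + 8*b^3 + 22*b^2 - 8*b - 1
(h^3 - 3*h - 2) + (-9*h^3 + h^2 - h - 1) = -8*h^3 + h^2 - 4*h - 3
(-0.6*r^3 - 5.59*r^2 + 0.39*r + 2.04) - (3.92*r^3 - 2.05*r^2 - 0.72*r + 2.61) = -4.52*r^3 - 3.54*r^2 + 1.11*r - 0.57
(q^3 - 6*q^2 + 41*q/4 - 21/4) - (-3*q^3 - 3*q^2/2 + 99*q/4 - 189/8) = 4*q^3 - 9*q^2/2 - 29*q/2 + 147/8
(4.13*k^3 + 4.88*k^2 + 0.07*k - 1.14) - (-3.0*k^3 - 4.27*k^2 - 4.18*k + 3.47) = 7.13*k^3 + 9.15*k^2 + 4.25*k - 4.61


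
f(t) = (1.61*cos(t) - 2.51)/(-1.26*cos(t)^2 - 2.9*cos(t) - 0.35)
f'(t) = (-2.52*sin(t)*cos(t) - 2.9*sin(t))*(1.61*cos(t) - 2.51)/(-1.26*cos(t)^2 - 2.9*cos(t) - 0.35)^2 - 1.61*sin(t)/(-1.26*cos(t)^2 - 2.9*cos(t) - 0.35) = (-2.0286*cos(t)^2 + 6.3252*cos(t) + 7.8425)*sin(t)/(1.5876*cos(t)^4 + 7.308*cos(t)^3 + 9.292*cos(t)^2 + 2.03*cos(t) + 0.1225)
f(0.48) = 0.28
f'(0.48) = 0.36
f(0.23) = 0.22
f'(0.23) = 0.14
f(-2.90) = -3.19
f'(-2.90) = 0.03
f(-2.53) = -3.24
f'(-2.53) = -0.54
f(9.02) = -3.19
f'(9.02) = 0.08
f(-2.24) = -3.64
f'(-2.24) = -2.65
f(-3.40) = -3.19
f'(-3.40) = -0.03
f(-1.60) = 9.60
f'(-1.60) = -107.84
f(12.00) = 0.31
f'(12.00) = -0.46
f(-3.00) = -3.19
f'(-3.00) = 0.03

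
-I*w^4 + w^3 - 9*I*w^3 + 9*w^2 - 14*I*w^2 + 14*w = w*(w + 2)*(w + 7)*(-I*w + 1)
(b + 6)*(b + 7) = b^2 + 13*b + 42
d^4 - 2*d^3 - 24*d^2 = d^2*(d - 6)*(d + 4)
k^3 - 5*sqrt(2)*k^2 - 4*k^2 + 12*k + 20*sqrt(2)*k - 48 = (k - 4)*(k - 3*sqrt(2))*(k - 2*sqrt(2))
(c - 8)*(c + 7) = c^2 - c - 56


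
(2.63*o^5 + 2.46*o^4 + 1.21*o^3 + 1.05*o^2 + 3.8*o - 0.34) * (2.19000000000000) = 5.7597*o^5 + 5.3874*o^4 + 2.6499*o^3 + 2.2995*o^2 + 8.322*o - 0.7446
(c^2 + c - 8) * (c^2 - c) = c^4 - 9*c^2 + 8*c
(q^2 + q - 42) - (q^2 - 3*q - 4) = 4*q - 38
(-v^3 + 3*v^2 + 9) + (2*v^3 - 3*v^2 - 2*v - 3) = v^3 - 2*v + 6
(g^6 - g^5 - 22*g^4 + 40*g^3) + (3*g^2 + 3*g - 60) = g^6 - g^5 - 22*g^4 + 40*g^3 + 3*g^2 + 3*g - 60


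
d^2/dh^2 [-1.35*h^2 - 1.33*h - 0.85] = -2.70000000000000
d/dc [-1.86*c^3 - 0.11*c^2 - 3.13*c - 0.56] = -5.58*c^2 - 0.22*c - 3.13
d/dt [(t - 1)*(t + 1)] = 2*t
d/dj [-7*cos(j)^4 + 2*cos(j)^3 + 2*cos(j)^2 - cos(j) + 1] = (28*cos(j)^3 - 6*cos(j)^2 - 4*cos(j) + 1)*sin(j)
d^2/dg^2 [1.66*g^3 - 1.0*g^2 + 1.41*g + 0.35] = 9.96*g - 2.0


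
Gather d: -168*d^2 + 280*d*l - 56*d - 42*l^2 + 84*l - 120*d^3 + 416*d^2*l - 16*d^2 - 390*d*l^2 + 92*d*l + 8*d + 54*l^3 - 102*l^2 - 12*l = -120*d^3 + d^2*(416*l - 184) + d*(-390*l^2 + 372*l - 48) + 54*l^3 - 144*l^2 + 72*l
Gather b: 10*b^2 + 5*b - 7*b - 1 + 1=10*b^2 - 2*b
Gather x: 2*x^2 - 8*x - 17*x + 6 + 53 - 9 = 2*x^2 - 25*x + 50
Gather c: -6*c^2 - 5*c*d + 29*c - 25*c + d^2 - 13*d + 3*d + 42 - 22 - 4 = -6*c^2 + c*(4 - 5*d) + d^2 - 10*d + 16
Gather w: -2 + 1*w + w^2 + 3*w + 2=w^2 + 4*w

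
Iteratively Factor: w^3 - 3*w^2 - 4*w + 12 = (w + 2)*(w^2 - 5*w + 6) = (w - 2)*(w + 2)*(w - 3)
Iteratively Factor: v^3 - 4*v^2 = (v - 4)*(v^2) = v*(v - 4)*(v)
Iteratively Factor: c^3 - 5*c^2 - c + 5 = (c - 5)*(c^2 - 1) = (c - 5)*(c - 1)*(c + 1)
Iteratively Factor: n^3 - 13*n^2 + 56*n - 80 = (n - 4)*(n^2 - 9*n + 20) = (n - 4)^2*(n - 5)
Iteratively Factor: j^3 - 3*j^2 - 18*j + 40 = (j + 4)*(j^2 - 7*j + 10) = (j - 2)*(j + 4)*(j - 5)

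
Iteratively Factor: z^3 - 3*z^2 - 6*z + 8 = (z - 4)*(z^2 + z - 2) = (z - 4)*(z - 1)*(z + 2)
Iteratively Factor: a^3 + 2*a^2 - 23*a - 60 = (a + 3)*(a^2 - a - 20) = (a + 3)*(a + 4)*(a - 5)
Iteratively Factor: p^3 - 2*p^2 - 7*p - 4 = (p + 1)*(p^2 - 3*p - 4) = (p - 4)*(p + 1)*(p + 1)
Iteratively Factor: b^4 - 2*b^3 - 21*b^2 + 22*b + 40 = (b + 1)*(b^3 - 3*b^2 - 18*b + 40) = (b - 2)*(b + 1)*(b^2 - b - 20) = (b - 2)*(b + 1)*(b + 4)*(b - 5)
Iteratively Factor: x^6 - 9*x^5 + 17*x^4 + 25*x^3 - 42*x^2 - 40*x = (x + 1)*(x^5 - 10*x^4 + 27*x^3 - 2*x^2 - 40*x) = x*(x + 1)*(x^4 - 10*x^3 + 27*x^2 - 2*x - 40) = x*(x + 1)^2*(x^3 - 11*x^2 + 38*x - 40) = x*(x - 2)*(x + 1)^2*(x^2 - 9*x + 20) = x*(x - 5)*(x - 2)*(x + 1)^2*(x - 4)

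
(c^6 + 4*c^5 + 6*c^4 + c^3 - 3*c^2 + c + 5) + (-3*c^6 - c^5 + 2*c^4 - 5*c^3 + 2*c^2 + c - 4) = -2*c^6 + 3*c^5 + 8*c^4 - 4*c^3 - c^2 + 2*c + 1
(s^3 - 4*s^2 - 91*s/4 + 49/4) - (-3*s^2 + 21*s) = s^3 - s^2 - 175*s/4 + 49/4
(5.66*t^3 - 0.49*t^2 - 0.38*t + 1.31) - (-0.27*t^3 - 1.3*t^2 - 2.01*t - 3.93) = 5.93*t^3 + 0.81*t^2 + 1.63*t + 5.24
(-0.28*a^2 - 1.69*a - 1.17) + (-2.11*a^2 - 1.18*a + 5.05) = -2.39*a^2 - 2.87*a + 3.88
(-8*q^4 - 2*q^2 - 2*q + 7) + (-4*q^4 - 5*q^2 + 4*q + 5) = -12*q^4 - 7*q^2 + 2*q + 12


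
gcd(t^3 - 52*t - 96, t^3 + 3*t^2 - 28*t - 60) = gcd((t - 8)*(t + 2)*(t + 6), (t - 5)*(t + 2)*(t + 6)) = t^2 + 8*t + 12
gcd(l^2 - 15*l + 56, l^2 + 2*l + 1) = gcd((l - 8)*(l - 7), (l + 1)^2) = 1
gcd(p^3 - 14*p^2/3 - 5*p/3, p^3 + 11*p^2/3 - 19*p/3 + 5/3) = 1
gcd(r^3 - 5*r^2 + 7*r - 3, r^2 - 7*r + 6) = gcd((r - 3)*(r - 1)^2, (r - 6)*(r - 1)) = r - 1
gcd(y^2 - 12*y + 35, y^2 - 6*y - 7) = y - 7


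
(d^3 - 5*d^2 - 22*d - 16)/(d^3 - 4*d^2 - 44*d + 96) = (d^2 + 3*d + 2)/(d^2 + 4*d - 12)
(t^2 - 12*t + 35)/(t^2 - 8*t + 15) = (t - 7)/(t - 3)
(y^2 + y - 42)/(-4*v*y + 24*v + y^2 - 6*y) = (y + 7)/(-4*v + y)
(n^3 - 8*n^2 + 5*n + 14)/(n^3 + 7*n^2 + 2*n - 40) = (n^2 - 6*n - 7)/(n^2 + 9*n + 20)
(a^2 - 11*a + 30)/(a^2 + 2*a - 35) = (a - 6)/(a + 7)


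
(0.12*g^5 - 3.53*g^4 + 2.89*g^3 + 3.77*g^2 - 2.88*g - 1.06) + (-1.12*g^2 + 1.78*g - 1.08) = 0.12*g^5 - 3.53*g^4 + 2.89*g^3 + 2.65*g^2 - 1.1*g - 2.14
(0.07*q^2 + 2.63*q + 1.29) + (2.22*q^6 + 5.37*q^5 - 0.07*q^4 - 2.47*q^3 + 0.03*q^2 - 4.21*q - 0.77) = 2.22*q^6 + 5.37*q^5 - 0.07*q^4 - 2.47*q^3 + 0.1*q^2 - 1.58*q + 0.52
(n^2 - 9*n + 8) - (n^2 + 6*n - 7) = 15 - 15*n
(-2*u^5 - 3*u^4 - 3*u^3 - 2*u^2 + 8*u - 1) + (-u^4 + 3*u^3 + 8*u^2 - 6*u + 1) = -2*u^5 - 4*u^4 + 6*u^2 + 2*u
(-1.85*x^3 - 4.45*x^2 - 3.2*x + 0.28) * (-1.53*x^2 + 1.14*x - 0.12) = 2.8305*x^5 + 4.6995*x^4 + 0.0450000000000017*x^3 - 3.5424*x^2 + 0.7032*x - 0.0336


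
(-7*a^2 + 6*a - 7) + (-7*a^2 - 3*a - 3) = -14*a^2 + 3*a - 10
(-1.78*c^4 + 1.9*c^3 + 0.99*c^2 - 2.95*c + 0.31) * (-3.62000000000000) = 6.4436*c^4 - 6.878*c^3 - 3.5838*c^2 + 10.679*c - 1.1222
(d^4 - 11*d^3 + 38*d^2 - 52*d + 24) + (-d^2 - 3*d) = d^4 - 11*d^3 + 37*d^2 - 55*d + 24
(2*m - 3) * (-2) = 6 - 4*m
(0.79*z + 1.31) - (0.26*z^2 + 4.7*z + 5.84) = -0.26*z^2 - 3.91*z - 4.53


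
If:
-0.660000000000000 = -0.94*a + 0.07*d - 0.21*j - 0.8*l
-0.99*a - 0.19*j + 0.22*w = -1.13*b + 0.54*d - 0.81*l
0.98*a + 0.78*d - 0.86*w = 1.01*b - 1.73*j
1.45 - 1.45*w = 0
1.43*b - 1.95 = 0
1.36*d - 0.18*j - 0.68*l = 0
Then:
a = 1.16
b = 1.36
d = -0.28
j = 0.76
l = -0.76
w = 1.00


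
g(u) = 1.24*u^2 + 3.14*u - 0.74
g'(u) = 2.48*u + 3.14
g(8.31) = 110.98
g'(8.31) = 23.75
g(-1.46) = -2.68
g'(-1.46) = -0.48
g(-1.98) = -2.10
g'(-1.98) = -1.77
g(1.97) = 10.26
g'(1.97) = 8.03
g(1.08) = 4.10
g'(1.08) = 5.82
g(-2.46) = -0.96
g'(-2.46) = -2.96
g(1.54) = 7.04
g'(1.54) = 6.96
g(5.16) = 48.48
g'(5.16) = 15.94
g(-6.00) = 25.06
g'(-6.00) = -11.74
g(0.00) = -0.74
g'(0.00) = 3.14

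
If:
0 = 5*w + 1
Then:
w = -1/5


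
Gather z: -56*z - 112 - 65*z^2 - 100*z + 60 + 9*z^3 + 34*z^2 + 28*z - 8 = 9*z^3 - 31*z^2 - 128*z - 60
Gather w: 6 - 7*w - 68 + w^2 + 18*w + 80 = w^2 + 11*w + 18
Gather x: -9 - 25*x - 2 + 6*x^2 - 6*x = 6*x^2 - 31*x - 11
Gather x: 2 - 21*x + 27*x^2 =27*x^2 - 21*x + 2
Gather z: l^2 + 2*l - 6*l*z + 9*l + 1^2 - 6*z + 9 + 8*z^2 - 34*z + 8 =l^2 + 11*l + 8*z^2 + z*(-6*l - 40) + 18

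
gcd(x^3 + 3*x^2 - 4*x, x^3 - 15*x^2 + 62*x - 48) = x - 1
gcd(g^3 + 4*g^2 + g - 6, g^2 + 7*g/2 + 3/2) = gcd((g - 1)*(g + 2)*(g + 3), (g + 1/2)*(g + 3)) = g + 3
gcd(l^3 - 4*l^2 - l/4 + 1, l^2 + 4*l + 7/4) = l + 1/2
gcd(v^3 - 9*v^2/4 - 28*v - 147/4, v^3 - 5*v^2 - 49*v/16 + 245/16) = v + 7/4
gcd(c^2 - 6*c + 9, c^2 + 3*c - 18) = c - 3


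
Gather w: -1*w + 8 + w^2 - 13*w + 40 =w^2 - 14*w + 48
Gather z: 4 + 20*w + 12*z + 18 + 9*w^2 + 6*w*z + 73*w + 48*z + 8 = 9*w^2 + 93*w + z*(6*w + 60) + 30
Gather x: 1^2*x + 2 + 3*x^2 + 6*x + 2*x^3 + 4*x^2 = 2*x^3 + 7*x^2 + 7*x + 2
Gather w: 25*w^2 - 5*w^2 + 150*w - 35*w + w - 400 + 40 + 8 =20*w^2 + 116*w - 352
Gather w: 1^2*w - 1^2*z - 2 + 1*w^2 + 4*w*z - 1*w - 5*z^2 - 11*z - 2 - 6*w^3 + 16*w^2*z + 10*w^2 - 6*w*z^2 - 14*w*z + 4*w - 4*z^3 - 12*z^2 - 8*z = -6*w^3 + w^2*(16*z + 11) + w*(-6*z^2 - 10*z + 4) - 4*z^3 - 17*z^2 - 20*z - 4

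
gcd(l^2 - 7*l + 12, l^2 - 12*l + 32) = l - 4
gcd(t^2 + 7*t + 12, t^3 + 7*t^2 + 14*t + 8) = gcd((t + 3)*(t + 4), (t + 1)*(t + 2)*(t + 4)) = t + 4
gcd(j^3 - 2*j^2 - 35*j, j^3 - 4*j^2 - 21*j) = j^2 - 7*j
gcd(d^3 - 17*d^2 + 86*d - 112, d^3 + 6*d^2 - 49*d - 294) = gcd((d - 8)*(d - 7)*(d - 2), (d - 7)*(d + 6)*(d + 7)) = d - 7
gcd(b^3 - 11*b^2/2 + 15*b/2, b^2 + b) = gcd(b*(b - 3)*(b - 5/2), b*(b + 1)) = b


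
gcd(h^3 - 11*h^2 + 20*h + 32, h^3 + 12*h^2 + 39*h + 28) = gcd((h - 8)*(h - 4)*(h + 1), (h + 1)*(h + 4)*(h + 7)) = h + 1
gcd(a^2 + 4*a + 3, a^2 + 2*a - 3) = a + 3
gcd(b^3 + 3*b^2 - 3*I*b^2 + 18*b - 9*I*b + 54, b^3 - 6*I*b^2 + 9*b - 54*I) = b^2 - 3*I*b + 18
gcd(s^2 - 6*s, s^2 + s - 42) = s - 6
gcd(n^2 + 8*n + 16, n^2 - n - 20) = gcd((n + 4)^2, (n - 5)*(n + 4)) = n + 4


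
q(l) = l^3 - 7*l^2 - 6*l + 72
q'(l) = 3*l^2 - 14*l - 6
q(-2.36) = 34.03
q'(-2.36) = 43.75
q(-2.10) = 44.47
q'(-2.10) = 36.63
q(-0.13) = 72.66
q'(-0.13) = -4.13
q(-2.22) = 39.88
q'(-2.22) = 39.87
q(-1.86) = 52.51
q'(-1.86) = 30.42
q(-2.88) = 7.33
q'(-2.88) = 59.20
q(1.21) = 56.26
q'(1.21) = -18.55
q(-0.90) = 71.00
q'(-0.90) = 9.03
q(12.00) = 720.00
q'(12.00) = 258.00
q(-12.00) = -2592.00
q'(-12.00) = 594.00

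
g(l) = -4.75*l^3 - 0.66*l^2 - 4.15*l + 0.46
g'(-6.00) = -509.23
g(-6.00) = 1027.60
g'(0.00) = -4.15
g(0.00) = 0.46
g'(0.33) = -6.14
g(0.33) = -1.15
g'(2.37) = -87.32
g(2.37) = -76.31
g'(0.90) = -16.88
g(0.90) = -7.27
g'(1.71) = -48.08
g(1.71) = -32.32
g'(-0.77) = -11.58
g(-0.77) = 5.43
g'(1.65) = -45.12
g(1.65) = -29.52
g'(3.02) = -138.10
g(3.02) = -148.92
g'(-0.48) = -6.80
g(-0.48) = 2.83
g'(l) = -14.25*l^2 - 1.32*l - 4.15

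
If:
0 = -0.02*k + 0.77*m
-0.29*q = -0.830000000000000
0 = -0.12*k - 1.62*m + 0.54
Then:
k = 3.33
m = 0.09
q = 2.86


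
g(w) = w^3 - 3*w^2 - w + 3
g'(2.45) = 2.31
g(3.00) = 0.00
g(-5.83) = -291.29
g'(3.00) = 8.00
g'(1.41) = -3.50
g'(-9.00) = 296.00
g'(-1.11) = 9.36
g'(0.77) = -3.84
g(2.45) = -2.75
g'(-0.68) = 4.47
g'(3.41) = 13.42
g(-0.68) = 1.98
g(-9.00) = -960.00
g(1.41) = -1.57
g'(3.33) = 12.29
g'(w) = 3*w^2 - 6*w - 1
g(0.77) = 0.91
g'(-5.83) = 135.95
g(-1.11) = -0.95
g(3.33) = 3.33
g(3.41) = 4.36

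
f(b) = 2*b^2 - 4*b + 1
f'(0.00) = -4.00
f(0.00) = 1.00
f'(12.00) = 44.00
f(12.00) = 241.00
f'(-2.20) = -12.80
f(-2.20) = 19.48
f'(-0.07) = -4.28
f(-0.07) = 1.29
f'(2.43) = 5.72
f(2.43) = 3.09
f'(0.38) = -2.48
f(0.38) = -0.23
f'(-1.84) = -11.36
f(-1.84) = 15.13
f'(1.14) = 0.56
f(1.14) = -0.96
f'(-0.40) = -5.60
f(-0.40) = 2.92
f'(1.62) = 2.48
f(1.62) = -0.23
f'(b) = 4*b - 4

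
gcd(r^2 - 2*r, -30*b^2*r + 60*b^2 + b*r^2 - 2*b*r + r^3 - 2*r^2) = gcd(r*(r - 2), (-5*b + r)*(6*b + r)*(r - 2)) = r - 2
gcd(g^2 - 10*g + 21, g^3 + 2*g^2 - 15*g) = g - 3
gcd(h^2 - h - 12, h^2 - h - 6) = 1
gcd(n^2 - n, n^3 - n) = n^2 - n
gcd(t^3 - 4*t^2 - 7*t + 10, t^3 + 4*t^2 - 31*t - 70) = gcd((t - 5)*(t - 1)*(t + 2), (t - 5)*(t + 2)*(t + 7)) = t^2 - 3*t - 10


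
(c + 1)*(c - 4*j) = c^2 - 4*c*j + c - 4*j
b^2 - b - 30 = (b - 6)*(b + 5)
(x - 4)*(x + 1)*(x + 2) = x^3 - x^2 - 10*x - 8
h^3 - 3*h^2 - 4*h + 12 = (h - 3)*(h - 2)*(h + 2)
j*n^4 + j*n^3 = n^3*(j*n + j)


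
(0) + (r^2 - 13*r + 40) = r^2 - 13*r + 40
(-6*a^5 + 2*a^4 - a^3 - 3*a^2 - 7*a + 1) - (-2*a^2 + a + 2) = -6*a^5 + 2*a^4 - a^3 - a^2 - 8*a - 1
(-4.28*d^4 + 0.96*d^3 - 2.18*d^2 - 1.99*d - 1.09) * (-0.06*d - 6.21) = 0.2568*d^5 + 26.5212*d^4 - 5.8308*d^3 + 13.6572*d^2 + 12.4233*d + 6.7689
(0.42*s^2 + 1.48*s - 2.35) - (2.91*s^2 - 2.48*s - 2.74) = -2.49*s^2 + 3.96*s + 0.39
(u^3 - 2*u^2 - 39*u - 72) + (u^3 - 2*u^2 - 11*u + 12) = 2*u^3 - 4*u^2 - 50*u - 60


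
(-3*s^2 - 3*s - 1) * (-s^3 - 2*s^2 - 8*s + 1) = 3*s^5 + 9*s^4 + 31*s^3 + 23*s^2 + 5*s - 1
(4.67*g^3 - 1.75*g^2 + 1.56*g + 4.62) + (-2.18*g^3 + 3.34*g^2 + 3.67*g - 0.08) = 2.49*g^3 + 1.59*g^2 + 5.23*g + 4.54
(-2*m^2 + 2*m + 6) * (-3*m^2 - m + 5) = 6*m^4 - 4*m^3 - 30*m^2 + 4*m + 30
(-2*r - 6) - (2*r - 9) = 3 - 4*r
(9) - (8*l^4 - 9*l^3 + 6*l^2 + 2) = -8*l^4 + 9*l^3 - 6*l^2 + 7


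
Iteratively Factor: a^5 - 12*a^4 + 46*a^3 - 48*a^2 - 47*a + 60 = (a - 5)*(a^4 - 7*a^3 + 11*a^2 + 7*a - 12) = (a - 5)*(a - 1)*(a^3 - 6*a^2 + 5*a + 12) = (a - 5)*(a - 3)*(a - 1)*(a^2 - 3*a - 4) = (a - 5)*(a - 4)*(a - 3)*(a - 1)*(a + 1)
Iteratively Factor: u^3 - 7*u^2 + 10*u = (u)*(u^2 - 7*u + 10) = u*(u - 2)*(u - 5)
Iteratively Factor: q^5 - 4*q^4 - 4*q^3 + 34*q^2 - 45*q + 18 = (q - 1)*(q^4 - 3*q^3 - 7*q^2 + 27*q - 18) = (q - 3)*(q - 1)*(q^3 - 7*q + 6) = (q - 3)*(q - 2)*(q - 1)*(q^2 + 2*q - 3) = (q - 3)*(q - 2)*(q - 1)*(q + 3)*(q - 1)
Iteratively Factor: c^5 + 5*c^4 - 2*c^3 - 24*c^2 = (c + 4)*(c^4 + c^3 - 6*c^2) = (c + 3)*(c + 4)*(c^3 - 2*c^2) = (c - 2)*(c + 3)*(c + 4)*(c^2) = c*(c - 2)*(c + 3)*(c + 4)*(c)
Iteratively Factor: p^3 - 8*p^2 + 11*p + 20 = (p - 5)*(p^2 - 3*p - 4) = (p - 5)*(p + 1)*(p - 4)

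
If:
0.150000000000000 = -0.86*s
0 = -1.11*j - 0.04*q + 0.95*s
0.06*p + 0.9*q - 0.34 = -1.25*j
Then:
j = -0.036036036036036*q - 0.149277184160905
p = 8.77660800335219 - 14.2492492492492*q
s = -0.17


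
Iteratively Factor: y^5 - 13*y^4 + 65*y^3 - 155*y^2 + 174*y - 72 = (y - 2)*(y^4 - 11*y^3 + 43*y^2 - 69*y + 36) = (y - 3)*(y - 2)*(y^3 - 8*y^2 + 19*y - 12) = (y - 4)*(y - 3)*(y - 2)*(y^2 - 4*y + 3) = (y - 4)*(y - 3)^2*(y - 2)*(y - 1)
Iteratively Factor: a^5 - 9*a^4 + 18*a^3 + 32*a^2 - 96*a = (a + 2)*(a^4 - 11*a^3 + 40*a^2 - 48*a) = (a - 4)*(a + 2)*(a^3 - 7*a^2 + 12*a) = a*(a - 4)*(a + 2)*(a^2 - 7*a + 12) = a*(a - 4)*(a - 3)*(a + 2)*(a - 4)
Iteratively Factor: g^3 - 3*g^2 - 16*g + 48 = (g - 4)*(g^2 + g - 12) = (g - 4)*(g - 3)*(g + 4)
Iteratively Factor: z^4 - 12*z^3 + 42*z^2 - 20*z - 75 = (z - 5)*(z^3 - 7*z^2 + 7*z + 15) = (z - 5)*(z - 3)*(z^2 - 4*z - 5) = (z - 5)^2*(z - 3)*(z + 1)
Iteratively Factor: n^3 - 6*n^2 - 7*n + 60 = (n - 5)*(n^2 - n - 12) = (n - 5)*(n - 4)*(n + 3)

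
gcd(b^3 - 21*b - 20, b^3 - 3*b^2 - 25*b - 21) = b + 1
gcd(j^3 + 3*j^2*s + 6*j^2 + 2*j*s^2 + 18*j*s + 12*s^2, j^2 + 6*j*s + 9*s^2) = 1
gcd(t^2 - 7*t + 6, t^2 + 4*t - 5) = t - 1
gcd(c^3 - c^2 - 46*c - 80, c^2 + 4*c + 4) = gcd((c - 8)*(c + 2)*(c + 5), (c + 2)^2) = c + 2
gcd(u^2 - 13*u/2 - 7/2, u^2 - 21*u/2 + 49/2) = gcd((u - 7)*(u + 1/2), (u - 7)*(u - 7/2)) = u - 7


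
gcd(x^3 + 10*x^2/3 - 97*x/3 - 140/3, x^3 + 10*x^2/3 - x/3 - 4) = x + 4/3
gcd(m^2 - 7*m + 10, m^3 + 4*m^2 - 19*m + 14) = m - 2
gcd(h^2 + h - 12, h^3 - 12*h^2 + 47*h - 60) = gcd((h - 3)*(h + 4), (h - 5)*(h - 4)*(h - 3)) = h - 3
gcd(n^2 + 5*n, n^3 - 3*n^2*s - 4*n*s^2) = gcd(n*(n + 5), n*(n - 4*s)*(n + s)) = n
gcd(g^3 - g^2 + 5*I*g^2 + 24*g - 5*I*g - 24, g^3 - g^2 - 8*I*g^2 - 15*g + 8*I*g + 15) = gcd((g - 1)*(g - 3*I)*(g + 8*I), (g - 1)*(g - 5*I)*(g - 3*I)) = g^2 + g*(-1 - 3*I) + 3*I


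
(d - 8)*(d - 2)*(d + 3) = d^3 - 7*d^2 - 14*d + 48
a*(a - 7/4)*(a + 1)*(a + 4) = a^4 + 13*a^3/4 - 19*a^2/4 - 7*a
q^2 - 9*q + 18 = (q - 6)*(q - 3)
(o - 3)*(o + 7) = o^2 + 4*o - 21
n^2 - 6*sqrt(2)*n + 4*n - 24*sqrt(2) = (n + 4)*(n - 6*sqrt(2))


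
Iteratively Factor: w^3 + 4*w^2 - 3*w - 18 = (w - 2)*(w^2 + 6*w + 9) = (w - 2)*(w + 3)*(w + 3)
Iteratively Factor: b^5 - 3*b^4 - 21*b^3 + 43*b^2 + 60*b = (b + 4)*(b^4 - 7*b^3 + 7*b^2 + 15*b) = b*(b + 4)*(b^3 - 7*b^2 + 7*b + 15) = b*(b - 5)*(b + 4)*(b^2 - 2*b - 3) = b*(b - 5)*(b + 1)*(b + 4)*(b - 3)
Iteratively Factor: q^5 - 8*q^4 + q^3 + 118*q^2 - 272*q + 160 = (q + 4)*(q^4 - 12*q^3 + 49*q^2 - 78*q + 40) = (q - 2)*(q + 4)*(q^3 - 10*q^2 + 29*q - 20) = (q - 2)*(q - 1)*(q + 4)*(q^2 - 9*q + 20) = (q - 5)*(q - 2)*(q - 1)*(q + 4)*(q - 4)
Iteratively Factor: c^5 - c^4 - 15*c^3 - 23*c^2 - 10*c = (c - 5)*(c^4 + 4*c^3 + 5*c^2 + 2*c) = (c - 5)*(c + 1)*(c^3 + 3*c^2 + 2*c) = (c - 5)*(c + 1)^2*(c^2 + 2*c) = c*(c - 5)*(c + 1)^2*(c + 2)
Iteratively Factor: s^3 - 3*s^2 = (s - 3)*(s^2) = s*(s - 3)*(s)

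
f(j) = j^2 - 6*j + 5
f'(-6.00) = -18.00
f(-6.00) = 77.00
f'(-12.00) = -30.00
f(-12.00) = 221.00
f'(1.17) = -3.66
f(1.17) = -0.65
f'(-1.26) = -8.52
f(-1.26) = 14.15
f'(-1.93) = -9.86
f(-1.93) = 20.30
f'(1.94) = -2.12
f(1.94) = -2.88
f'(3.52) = 1.04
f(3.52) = -3.73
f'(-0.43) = -6.86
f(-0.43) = 7.76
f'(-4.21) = -14.42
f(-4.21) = 47.98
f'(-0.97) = -7.94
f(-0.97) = 11.76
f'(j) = 2*j - 6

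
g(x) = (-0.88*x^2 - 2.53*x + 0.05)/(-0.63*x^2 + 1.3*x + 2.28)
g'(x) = (-1.76*x - 2.53)/(-0.63*x^2 + 1.3*x + 2.28) + (1.26*x - 1.3)*(-0.88*x^2 - 2.53*x + 0.05)/(-0.63*x^2 + 1.3*x + 2.28)^2 = (-2.7379*x^2 - 3.9498*x - 5.8334)/(0.3969*x^4 - 1.638*x^3 - 1.1828*x^2 + 5.928*x + 5.1984)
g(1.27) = -1.57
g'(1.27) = -1.80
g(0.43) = -0.44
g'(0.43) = -1.08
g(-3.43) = 0.17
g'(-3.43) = -0.27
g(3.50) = 22.07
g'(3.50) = -67.54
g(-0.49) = 0.72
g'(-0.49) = -2.05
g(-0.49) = 0.72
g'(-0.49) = -2.05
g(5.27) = 4.51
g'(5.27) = -1.47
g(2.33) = -5.62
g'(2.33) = -8.38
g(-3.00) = 0.04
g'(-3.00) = -0.35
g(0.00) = 0.02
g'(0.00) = -1.12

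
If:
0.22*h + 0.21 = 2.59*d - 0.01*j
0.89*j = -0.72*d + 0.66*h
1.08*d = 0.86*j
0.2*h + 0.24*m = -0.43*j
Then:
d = 0.11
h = 0.30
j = 0.13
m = -0.49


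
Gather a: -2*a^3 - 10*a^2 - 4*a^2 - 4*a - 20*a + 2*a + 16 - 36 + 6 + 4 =-2*a^3 - 14*a^2 - 22*a - 10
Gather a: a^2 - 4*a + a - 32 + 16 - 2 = a^2 - 3*a - 18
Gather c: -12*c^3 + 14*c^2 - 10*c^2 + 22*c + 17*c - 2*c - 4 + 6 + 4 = -12*c^3 + 4*c^2 + 37*c + 6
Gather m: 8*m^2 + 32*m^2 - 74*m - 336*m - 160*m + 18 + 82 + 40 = 40*m^2 - 570*m + 140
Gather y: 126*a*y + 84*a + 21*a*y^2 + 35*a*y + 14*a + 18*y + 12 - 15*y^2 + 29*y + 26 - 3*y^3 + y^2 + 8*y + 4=98*a - 3*y^3 + y^2*(21*a - 14) + y*(161*a + 55) + 42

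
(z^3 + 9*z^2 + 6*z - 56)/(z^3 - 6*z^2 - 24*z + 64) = (z + 7)/(z - 8)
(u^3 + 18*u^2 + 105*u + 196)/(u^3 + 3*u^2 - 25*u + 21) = (u^2 + 11*u + 28)/(u^2 - 4*u + 3)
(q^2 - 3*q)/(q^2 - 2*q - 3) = q/(q + 1)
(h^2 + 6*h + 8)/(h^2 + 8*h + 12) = (h + 4)/(h + 6)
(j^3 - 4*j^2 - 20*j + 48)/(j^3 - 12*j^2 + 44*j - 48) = (j + 4)/(j - 4)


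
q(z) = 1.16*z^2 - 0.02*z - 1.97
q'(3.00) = 6.94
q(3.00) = 8.41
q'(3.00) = 6.94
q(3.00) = 8.41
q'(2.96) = 6.85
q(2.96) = 8.13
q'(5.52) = 12.79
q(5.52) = 33.27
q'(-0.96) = -2.25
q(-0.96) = -0.88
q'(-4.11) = -9.56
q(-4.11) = 17.71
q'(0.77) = 1.77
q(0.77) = -1.30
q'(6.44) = 14.92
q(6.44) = 46.01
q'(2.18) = 5.04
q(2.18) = 3.50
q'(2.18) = 5.04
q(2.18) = 3.50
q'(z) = 2.32*z - 0.02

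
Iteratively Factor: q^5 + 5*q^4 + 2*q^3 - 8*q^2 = (q)*(q^4 + 5*q^3 + 2*q^2 - 8*q) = q*(q + 2)*(q^3 + 3*q^2 - 4*q) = q*(q - 1)*(q + 2)*(q^2 + 4*q) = q^2*(q - 1)*(q + 2)*(q + 4)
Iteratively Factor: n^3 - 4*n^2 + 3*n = (n)*(n^2 - 4*n + 3) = n*(n - 1)*(n - 3)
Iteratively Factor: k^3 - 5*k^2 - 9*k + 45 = (k - 5)*(k^2 - 9) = (k - 5)*(k - 3)*(k + 3)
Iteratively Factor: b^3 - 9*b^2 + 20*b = (b)*(b^2 - 9*b + 20) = b*(b - 4)*(b - 5)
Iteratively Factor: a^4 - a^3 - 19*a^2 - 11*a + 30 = (a - 1)*(a^3 - 19*a - 30) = (a - 1)*(a + 2)*(a^2 - 2*a - 15) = (a - 1)*(a + 2)*(a + 3)*(a - 5)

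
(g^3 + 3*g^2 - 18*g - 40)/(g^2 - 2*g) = (g^3 + 3*g^2 - 18*g - 40)/(g*(g - 2))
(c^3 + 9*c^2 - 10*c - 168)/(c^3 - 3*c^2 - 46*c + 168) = (c + 6)/(c - 6)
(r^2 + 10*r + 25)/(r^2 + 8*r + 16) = (r^2 + 10*r + 25)/(r^2 + 8*r + 16)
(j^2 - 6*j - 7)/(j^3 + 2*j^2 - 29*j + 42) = (j^2 - 6*j - 7)/(j^3 + 2*j^2 - 29*j + 42)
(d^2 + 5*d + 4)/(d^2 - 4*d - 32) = (d + 1)/(d - 8)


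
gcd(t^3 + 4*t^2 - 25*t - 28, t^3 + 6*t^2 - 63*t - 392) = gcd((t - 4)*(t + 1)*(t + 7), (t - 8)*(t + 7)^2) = t + 7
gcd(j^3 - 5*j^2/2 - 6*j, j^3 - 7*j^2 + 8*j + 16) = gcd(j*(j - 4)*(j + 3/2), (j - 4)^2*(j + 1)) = j - 4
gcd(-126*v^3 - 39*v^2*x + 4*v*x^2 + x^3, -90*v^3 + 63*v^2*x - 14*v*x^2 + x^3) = -6*v + x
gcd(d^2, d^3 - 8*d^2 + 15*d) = d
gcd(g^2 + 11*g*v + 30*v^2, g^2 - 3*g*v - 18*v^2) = 1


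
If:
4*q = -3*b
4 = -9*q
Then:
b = 16/27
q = -4/9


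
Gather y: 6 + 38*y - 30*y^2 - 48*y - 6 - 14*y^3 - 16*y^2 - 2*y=-14*y^3 - 46*y^2 - 12*y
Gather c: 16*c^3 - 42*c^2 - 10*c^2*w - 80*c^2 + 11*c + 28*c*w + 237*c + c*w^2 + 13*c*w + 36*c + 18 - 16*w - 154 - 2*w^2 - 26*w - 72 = 16*c^3 + c^2*(-10*w - 122) + c*(w^2 + 41*w + 284) - 2*w^2 - 42*w - 208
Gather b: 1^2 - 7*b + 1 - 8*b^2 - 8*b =-8*b^2 - 15*b + 2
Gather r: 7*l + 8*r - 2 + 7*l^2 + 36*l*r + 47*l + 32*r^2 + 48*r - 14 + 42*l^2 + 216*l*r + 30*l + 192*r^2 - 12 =49*l^2 + 84*l + 224*r^2 + r*(252*l + 56) - 28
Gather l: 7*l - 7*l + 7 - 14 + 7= 0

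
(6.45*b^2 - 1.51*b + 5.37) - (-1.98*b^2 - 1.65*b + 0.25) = 8.43*b^2 + 0.14*b + 5.12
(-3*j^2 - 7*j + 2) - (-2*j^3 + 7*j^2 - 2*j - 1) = 2*j^3 - 10*j^2 - 5*j + 3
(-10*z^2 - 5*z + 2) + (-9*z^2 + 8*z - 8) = -19*z^2 + 3*z - 6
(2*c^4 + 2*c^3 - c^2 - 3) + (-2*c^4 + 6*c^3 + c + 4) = 8*c^3 - c^2 + c + 1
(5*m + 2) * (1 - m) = -5*m^2 + 3*m + 2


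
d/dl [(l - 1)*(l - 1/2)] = 2*l - 3/2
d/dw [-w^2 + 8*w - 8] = 8 - 2*w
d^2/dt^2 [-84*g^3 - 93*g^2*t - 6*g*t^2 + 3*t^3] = -12*g + 18*t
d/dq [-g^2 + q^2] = 2*q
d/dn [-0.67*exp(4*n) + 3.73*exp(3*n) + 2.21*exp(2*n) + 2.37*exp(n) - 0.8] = (-2.68*exp(3*n) + 11.19*exp(2*n) + 4.42*exp(n) + 2.37)*exp(n)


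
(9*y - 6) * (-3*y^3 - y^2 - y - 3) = -27*y^4 + 9*y^3 - 3*y^2 - 21*y + 18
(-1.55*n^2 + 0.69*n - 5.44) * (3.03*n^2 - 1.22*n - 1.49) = -4.6965*n^4 + 3.9817*n^3 - 15.0155*n^2 + 5.6087*n + 8.1056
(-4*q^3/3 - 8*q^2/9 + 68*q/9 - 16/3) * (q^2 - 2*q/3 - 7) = -4*q^5/3 + 472*q^3/27 - 112*q^2/27 - 148*q/3 + 112/3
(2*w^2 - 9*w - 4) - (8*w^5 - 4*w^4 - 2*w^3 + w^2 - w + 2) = -8*w^5 + 4*w^4 + 2*w^3 + w^2 - 8*w - 6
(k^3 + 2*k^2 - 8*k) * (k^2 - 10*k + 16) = k^5 - 8*k^4 - 12*k^3 + 112*k^2 - 128*k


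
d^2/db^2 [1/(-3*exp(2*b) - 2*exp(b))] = 2*(-4*(3*exp(b) + 1)^2 + (3*exp(b) + 2)*(6*exp(b) + 1))*exp(-b)/(3*exp(b) + 2)^3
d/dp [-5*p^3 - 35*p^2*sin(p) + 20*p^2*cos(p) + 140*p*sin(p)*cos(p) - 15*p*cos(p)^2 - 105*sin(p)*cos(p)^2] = -20*p^2*sin(p) - 35*p^2*cos(p) - 15*p^2 - 70*p*sin(p) + 15*p*sin(2*p) + 40*p*cos(p) + 140*p*cos(2*p) + 70*sin(2*p) - 105*cos(p)/4 - 15*cos(2*p)/2 - 315*cos(3*p)/4 - 15/2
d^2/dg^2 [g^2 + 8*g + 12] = 2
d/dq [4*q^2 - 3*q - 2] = 8*q - 3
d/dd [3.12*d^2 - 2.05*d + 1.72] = 6.24*d - 2.05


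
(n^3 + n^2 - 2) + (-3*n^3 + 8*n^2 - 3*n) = -2*n^3 + 9*n^2 - 3*n - 2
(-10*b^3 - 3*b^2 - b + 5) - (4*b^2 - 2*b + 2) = -10*b^3 - 7*b^2 + b + 3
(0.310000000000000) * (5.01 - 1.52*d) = 1.5531 - 0.4712*d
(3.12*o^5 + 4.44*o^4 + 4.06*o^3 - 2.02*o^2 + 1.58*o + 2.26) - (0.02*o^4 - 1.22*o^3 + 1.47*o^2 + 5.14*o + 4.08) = 3.12*o^5 + 4.42*o^4 + 5.28*o^3 - 3.49*o^2 - 3.56*o - 1.82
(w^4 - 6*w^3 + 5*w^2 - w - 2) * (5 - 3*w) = -3*w^5 + 23*w^4 - 45*w^3 + 28*w^2 + w - 10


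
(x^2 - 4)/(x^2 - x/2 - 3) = 2*(x + 2)/(2*x + 3)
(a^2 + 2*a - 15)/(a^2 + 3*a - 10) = (a - 3)/(a - 2)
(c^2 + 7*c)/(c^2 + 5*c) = (c + 7)/(c + 5)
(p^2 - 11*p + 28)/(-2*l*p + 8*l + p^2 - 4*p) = (p - 7)/(-2*l + p)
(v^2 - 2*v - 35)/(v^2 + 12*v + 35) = (v - 7)/(v + 7)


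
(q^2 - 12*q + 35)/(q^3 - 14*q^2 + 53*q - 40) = (q - 7)/(q^2 - 9*q + 8)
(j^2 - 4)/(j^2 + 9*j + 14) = (j - 2)/(j + 7)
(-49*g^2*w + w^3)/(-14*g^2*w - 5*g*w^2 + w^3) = (7*g + w)/(2*g + w)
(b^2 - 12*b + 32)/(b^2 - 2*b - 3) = (-b^2 + 12*b - 32)/(-b^2 + 2*b + 3)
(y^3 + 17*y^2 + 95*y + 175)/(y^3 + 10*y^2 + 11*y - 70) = (y + 5)/(y - 2)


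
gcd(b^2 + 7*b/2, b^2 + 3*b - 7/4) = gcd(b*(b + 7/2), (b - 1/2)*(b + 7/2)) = b + 7/2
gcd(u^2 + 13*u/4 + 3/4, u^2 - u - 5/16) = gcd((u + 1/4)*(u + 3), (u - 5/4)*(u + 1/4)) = u + 1/4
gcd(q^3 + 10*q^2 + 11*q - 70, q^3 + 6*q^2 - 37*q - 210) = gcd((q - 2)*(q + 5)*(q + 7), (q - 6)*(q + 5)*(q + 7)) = q^2 + 12*q + 35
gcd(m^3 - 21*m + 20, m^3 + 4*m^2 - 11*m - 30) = m + 5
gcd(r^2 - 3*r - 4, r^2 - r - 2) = r + 1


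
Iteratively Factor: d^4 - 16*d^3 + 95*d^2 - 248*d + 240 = (d - 3)*(d^3 - 13*d^2 + 56*d - 80) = (d - 5)*(d - 3)*(d^2 - 8*d + 16) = (d - 5)*(d - 4)*(d - 3)*(d - 4)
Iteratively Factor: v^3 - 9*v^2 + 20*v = (v - 4)*(v^2 - 5*v) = (v - 5)*(v - 4)*(v)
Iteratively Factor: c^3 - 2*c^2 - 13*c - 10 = (c + 1)*(c^2 - 3*c - 10) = (c - 5)*(c + 1)*(c + 2)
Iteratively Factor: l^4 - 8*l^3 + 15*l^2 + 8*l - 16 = (l - 4)*(l^3 - 4*l^2 - l + 4) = (l - 4)*(l - 1)*(l^2 - 3*l - 4) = (l - 4)^2*(l - 1)*(l + 1)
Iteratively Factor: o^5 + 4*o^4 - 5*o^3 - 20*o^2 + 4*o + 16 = (o + 4)*(o^4 - 5*o^2 + 4) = (o + 2)*(o + 4)*(o^3 - 2*o^2 - o + 2) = (o + 1)*(o + 2)*(o + 4)*(o^2 - 3*o + 2) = (o - 1)*(o + 1)*(o + 2)*(o + 4)*(o - 2)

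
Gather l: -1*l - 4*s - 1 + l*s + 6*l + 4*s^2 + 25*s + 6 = l*(s + 5) + 4*s^2 + 21*s + 5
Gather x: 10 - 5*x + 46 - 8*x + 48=104 - 13*x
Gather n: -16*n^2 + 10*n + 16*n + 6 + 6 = -16*n^2 + 26*n + 12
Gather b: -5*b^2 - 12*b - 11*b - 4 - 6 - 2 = -5*b^2 - 23*b - 12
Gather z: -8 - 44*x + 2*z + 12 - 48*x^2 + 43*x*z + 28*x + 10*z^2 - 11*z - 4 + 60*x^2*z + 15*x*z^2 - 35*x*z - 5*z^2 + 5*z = -48*x^2 - 16*x + z^2*(15*x + 5) + z*(60*x^2 + 8*x - 4)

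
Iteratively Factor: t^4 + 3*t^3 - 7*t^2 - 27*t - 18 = (t - 3)*(t^3 + 6*t^2 + 11*t + 6) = (t - 3)*(t + 3)*(t^2 + 3*t + 2) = (t - 3)*(t + 1)*(t + 3)*(t + 2)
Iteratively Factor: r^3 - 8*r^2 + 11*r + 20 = (r - 5)*(r^2 - 3*r - 4) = (r - 5)*(r + 1)*(r - 4)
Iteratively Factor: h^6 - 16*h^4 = (h + 4)*(h^5 - 4*h^4) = h*(h + 4)*(h^4 - 4*h^3) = h^2*(h + 4)*(h^3 - 4*h^2) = h^2*(h - 4)*(h + 4)*(h^2) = h^3*(h - 4)*(h + 4)*(h)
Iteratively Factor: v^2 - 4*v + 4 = (v - 2)*(v - 2)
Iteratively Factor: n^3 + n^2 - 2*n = (n)*(n^2 + n - 2) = n*(n + 2)*(n - 1)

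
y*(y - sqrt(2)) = y^2 - sqrt(2)*y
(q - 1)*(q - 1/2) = q^2 - 3*q/2 + 1/2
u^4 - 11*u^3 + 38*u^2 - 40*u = u*(u - 5)*(u - 4)*(u - 2)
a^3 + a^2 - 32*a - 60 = (a - 6)*(a + 2)*(a + 5)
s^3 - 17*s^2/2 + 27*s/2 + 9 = (s - 6)*(s - 3)*(s + 1/2)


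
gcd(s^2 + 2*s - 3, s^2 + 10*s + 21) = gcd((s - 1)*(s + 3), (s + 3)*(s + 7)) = s + 3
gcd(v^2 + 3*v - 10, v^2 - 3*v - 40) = v + 5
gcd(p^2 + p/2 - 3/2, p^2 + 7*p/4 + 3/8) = p + 3/2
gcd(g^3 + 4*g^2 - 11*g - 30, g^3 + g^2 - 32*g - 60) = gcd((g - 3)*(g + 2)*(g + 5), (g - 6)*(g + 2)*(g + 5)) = g^2 + 7*g + 10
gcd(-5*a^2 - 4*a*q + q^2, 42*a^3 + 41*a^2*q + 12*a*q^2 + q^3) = 1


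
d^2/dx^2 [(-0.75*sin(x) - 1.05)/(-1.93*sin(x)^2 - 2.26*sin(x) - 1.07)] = (-2.793675*sin(x)^5 - 12.37323*sin(x)^4 + 1.14062999999999*sin(x)^3 + 28.59096*sin(x)^2 + 19.866825*sin(x) + 2.76195)/(1.93*sin(x)^2 + 2.26*sin(x) + 1.07)^3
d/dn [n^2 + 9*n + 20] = 2*n + 9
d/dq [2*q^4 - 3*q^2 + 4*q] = 8*q^3 - 6*q + 4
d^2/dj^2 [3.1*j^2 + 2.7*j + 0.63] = 6.20000000000000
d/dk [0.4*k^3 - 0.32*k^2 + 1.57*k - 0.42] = 1.2*k^2 - 0.64*k + 1.57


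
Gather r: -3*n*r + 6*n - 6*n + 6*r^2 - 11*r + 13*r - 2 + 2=6*r^2 + r*(2 - 3*n)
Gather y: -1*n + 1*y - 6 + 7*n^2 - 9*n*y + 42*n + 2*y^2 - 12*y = 7*n^2 + 41*n + 2*y^2 + y*(-9*n - 11) - 6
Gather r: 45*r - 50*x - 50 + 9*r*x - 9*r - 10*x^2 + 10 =r*(9*x + 36) - 10*x^2 - 50*x - 40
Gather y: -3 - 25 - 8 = -36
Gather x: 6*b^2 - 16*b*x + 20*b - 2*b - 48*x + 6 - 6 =6*b^2 + 18*b + x*(-16*b - 48)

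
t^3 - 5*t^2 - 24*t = t*(t - 8)*(t + 3)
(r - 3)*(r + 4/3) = r^2 - 5*r/3 - 4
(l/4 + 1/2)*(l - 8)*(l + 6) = l^3/4 - 13*l - 24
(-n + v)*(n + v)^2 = -n^3 - n^2*v + n*v^2 + v^3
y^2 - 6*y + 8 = (y - 4)*(y - 2)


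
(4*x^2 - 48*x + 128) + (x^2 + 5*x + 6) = 5*x^2 - 43*x + 134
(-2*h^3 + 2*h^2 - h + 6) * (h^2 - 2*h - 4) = -2*h^5 + 6*h^4 + 3*h^3 - 8*h - 24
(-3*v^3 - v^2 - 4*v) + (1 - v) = -3*v^3 - v^2 - 5*v + 1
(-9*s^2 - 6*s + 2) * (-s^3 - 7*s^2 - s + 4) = 9*s^5 + 69*s^4 + 49*s^3 - 44*s^2 - 26*s + 8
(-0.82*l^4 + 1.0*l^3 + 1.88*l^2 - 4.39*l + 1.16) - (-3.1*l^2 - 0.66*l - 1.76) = -0.82*l^4 + 1.0*l^3 + 4.98*l^2 - 3.73*l + 2.92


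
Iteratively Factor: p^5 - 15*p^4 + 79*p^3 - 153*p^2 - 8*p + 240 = (p - 3)*(p^4 - 12*p^3 + 43*p^2 - 24*p - 80) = (p - 4)*(p - 3)*(p^3 - 8*p^2 + 11*p + 20) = (p - 5)*(p - 4)*(p - 3)*(p^2 - 3*p - 4) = (p - 5)*(p - 4)^2*(p - 3)*(p + 1)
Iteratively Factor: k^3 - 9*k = (k - 3)*(k^2 + 3*k) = k*(k - 3)*(k + 3)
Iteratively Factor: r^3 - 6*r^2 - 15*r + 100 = (r - 5)*(r^2 - r - 20) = (r - 5)*(r + 4)*(r - 5)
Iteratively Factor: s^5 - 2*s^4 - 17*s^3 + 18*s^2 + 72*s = (s - 4)*(s^4 + 2*s^3 - 9*s^2 - 18*s) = s*(s - 4)*(s^3 + 2*s^2 - 9*s - 18) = s*(s - 4)*(s + 2)*(s^2 - 9) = s*(s - 4)*(s - 3)*(s + 2)*(s + 3)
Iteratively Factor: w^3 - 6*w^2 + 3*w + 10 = (w - 2)*(w^2 - 4*w - 5) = (w - 2)*(w + 1)*(w - 5)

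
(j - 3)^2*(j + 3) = j^3 - 3*j^2 - 9*j + 27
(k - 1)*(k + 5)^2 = k^3 + 9*k^2 + 15*k - 25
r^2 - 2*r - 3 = (r - 3)*(r + 1)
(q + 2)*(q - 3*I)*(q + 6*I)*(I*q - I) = I*q^4 - 3*q^3 + I*q^3 - 3*q^2 + 16*I*q^2 + 6*q + 18*I*q - 36*I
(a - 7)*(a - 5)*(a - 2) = a^3 - 14*a^2 + 59*a - 70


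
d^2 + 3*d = d*(d + 3)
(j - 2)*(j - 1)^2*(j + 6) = j^4 + 2*j^3 - 19*j^2 + 28*j - 12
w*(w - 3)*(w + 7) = w^3 + 4*w^2 - 21*w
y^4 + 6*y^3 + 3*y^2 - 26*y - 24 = (y - 2)*(y + 1)*(y + 3)*(y + 4)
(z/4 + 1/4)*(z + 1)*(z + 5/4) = z^3/4 + 13*z^2/16 + 7*z/8 + 5/16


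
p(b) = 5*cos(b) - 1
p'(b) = -5*sin(b)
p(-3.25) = -5.97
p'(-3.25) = -0.54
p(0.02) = 4.00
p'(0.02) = -0.10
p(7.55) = 0.50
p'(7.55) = -4.77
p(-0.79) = 2.52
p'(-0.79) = 3.55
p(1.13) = 1.13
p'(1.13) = -4.52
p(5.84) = 3.52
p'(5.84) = 2.14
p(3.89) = -4.66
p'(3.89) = 3.40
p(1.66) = -1.45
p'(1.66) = -4.98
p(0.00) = 4.00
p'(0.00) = 0.00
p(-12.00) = 3.22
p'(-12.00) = -2.68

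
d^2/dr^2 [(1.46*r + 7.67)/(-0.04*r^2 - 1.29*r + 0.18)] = (-(0.08*r + 1.29)*(0.16*r + 2.58)*(1.46*r + 7.67) + (0.3504*r + 4.3804)*(0.04*r^2 + 1.29*r - 0.18))/(0.04*r^2 + 1.29*r - 0.18)^3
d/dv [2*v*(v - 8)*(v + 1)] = 6*v^2 - 28*v - 16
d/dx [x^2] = 2*x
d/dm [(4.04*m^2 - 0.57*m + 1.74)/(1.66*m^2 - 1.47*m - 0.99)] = (-4.9926*m^2 - 13.776*m + 3.1221)/(2.7556*m^4 - 4.8804*m^3 - 1.1259*m^2 + 2.9106*m + 0.9801)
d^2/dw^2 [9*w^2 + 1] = 18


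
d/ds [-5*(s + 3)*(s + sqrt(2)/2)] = -10*s - 15 - 5*sqrt(2)/2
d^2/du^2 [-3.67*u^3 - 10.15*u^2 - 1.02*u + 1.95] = -22.02*u - 20.3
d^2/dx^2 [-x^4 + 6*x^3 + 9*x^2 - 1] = -12*x^2 + 36*x + 18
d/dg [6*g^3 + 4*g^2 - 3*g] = 18*g^2 + 8*g - 3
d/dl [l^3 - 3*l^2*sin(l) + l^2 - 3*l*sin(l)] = -3*l^2*cos(l) + 3*l^2 - 6*l*sin(l) - 3*l*cos(l) + 2*l - 3*sin(l)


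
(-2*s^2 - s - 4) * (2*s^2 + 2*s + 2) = -4*s^4 - 6*s^3 - 14*s^2 - 10*s - 8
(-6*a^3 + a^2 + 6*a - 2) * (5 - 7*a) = 42*a^4 - 37*a^3 - 37*a^2 + 44*a - 10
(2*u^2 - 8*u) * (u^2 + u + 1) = 2*u^4 - 6*u^3 - 6*u^2 - 8*u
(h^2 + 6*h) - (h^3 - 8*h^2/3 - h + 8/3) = -h^3 + 11*h^2/3 + 7*h - 8/3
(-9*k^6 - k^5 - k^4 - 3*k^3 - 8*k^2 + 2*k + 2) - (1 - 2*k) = -9*k^6 - k^5 - k^4 - 3*k^3 - 8*k^2 + 4*k + 1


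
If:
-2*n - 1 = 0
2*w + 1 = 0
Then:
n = -1/2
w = -1/2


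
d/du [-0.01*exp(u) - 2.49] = -0.01*exp(u)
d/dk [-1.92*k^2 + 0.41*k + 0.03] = 0.41 - 3.84*k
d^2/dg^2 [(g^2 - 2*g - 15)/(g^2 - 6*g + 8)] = 2*(4*g^3 - 69*g^2 + 318*g - 452)/(g^6 - 18*g^5 + 132*g^4 - 504*g^3 + 1056*g^2 - 1152*g + 512)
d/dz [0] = 0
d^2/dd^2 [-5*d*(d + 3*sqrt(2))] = -10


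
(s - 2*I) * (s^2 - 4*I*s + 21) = s^3 - 6*I*s^2 + 13*s - 42*I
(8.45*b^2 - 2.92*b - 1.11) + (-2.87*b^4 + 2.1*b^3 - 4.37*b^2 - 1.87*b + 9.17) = -2.87*b^4 + 2.1*b^3 + 4.08*b^2 - 4.79*b + 8.06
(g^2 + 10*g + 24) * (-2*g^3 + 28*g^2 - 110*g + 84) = -2*g^5 + 8*g^4 + 122*g^3 - 344*g^2 - 1800*g + 2016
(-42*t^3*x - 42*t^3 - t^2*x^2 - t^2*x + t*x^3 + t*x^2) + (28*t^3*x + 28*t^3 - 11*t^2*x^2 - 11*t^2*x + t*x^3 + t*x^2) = -14*t^3*x - 14*t^3 - 12*t^2*x^2 - 12*t^2*x + 2*t*x^3 + 2*t*x^2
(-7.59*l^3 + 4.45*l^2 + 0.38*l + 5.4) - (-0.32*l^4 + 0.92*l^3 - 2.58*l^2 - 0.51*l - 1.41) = 0.32*l^4 - 8.51*l^3 + 7.03*l^2 + 0.89*l + 6.81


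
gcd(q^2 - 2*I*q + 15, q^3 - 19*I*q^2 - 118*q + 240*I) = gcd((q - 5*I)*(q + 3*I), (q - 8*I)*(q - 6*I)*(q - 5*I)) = q - 5*I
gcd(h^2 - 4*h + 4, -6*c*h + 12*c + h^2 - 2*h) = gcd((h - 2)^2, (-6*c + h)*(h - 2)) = h - 2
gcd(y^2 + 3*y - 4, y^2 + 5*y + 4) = y + 4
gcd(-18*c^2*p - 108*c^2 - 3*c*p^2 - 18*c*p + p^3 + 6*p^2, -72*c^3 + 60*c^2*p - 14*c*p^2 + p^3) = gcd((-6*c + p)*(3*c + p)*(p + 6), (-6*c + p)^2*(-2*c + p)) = -6*c + p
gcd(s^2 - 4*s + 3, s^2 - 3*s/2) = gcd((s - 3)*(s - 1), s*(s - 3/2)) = 1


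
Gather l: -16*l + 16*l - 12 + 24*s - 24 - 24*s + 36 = 0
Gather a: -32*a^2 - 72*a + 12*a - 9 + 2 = -32*a^2 - 60*a - 7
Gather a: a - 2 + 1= a - 1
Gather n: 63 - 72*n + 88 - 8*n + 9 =160 - 80*n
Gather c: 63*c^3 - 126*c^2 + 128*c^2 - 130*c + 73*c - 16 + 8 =63*c^3 + 2*c^2 - 57*c - 8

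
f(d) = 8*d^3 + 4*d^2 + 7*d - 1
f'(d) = 24*d^2 + 8*d + 7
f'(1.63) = 83.81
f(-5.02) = -947.39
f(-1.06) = -13.45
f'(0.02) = 7.17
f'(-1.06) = 25.49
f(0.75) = 9.88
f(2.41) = 151.08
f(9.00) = 6218.00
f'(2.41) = 165.67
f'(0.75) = 26.50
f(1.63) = 55.68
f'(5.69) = 829.55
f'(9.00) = 2023.00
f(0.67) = 7.89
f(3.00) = 272.00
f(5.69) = 1642.09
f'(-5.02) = 571.65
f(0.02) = -0.86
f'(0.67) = 23.13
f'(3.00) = 247.00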